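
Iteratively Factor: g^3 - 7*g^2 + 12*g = (g - 4)*(g^2 - 3*g) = g*(g - 4)*(g - 3)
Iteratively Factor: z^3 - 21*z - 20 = (z - 5)*(z^2 + 5*z + 4) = (z - 5)*(z + 4)*(z + 1)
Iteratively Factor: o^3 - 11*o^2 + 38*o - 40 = (o - 5)*(o^2 - 6*o + 8) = (o - 5)*(o - 4)*(o - 2)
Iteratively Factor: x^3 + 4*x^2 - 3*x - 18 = (x + 3)*(x^2 + x - 6) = (x - 2)*(x + 3)*(x + 3)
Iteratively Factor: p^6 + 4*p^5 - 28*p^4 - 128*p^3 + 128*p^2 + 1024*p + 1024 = (p + 2)*(p^5 + 2*p^4 - 32*p^3 - 64*p^2 + 256*p + 512) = (p + 2)*(p + 4)*(p^4 - 2*p^3 - 24*p^2 + 32*p + 128) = (p - 4)*(p + 2)*(p + 4)*(p^3 + 2*p^2 - 16*p - 32) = (p - 4)^2*(p + 2)*(p + 4)*(p^2 + 6*p + 8) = (p - 4)^2*(p + 2)^2*(p + 4)*(p + 4)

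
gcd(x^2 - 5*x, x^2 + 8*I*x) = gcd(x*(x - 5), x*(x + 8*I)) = x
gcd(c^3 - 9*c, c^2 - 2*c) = c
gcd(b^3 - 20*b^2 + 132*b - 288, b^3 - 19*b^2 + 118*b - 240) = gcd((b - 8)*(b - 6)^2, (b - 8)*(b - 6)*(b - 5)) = b^2 - 14*b + 48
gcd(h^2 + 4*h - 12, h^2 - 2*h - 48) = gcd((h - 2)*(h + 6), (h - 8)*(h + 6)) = h + 6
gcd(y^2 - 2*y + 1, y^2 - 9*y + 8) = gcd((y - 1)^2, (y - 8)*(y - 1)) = y - 1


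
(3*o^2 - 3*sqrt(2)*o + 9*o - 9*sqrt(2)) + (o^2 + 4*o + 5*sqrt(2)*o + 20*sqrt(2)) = 4*o^2 + 2*sqrt(2)*o + 13*o + 11*sqrt(2)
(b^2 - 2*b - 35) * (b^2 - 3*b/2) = b^4 - 7*b^3/2 - 32*b^2 + 105*b/2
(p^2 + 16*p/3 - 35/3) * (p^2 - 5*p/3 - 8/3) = p^4 + 11*p^3/3 - 209*p^2/9 + 47*p/9 + 280/9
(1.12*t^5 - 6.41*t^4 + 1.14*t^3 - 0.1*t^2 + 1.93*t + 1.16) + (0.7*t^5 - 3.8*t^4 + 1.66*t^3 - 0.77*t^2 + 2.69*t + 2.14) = 1.82*t^5 - 10.21*t^4 + 2.8*t^3 - 0.87*t^2 + 4.62*t + 3.3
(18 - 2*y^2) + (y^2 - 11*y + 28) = -y^2 - 11*y + 46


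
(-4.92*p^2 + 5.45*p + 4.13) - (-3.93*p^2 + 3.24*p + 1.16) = -0.99*p^2 + 2.21*p + 2.97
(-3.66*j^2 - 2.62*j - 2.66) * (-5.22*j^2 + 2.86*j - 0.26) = 19.1052*j^4 + 3.2088*j^3 + 7.3436*j^2 - 6.9264*j + 0.6916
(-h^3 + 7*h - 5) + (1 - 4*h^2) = -h^3 - 4*h^2 + 7*h - 4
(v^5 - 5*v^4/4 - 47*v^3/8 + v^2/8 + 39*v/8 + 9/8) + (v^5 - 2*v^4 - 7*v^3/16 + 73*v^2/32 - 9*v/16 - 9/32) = 2*v^5 - 13*v^4/4 - 101*v^3/16 + 77*v^2/32 + 69*v/16 + 27/32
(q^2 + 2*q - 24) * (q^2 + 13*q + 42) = q^4 + 15*q^3 + 44*q^2 - 228*q - 1008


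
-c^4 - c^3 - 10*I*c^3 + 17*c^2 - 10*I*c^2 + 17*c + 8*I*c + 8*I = (c + I)*(c + 8*I)*(-I*c + 1)*(-I*c - I)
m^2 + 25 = (m - 5*I)*(m + 5*I)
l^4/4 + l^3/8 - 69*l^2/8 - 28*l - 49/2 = (l/2 + 1)^2*(l - 7)*(l + 7/2)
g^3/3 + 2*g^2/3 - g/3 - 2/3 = (g/3 + 1/3)*(g - 1)*(g + 2)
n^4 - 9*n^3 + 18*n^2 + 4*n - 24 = (n - 6)*(n - 2)^2*(n + 1)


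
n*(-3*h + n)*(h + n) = -3*h^2*n - 2*h*n^2 + n^3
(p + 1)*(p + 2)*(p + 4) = p^3 + 7*p^2 + 14*p + 8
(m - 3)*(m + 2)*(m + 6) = m^3 + 5*m^2 - 12*m - 36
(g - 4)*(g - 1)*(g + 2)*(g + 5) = g^4 + 2*g^3 - 21*g^2 - 22*g + 40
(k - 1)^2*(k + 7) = k^3 + 5*k^2 - 13*k + 7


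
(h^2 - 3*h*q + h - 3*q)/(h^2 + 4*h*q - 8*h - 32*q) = (h^2 - 3*h*q + h - 3*q)/(h^2 + 4*h*q - 8*h - 32*q)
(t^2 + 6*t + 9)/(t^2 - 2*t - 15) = (t + 3)/(t - 5)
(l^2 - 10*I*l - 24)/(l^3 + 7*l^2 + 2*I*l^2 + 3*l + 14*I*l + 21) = (l^2 - 10*I*l - 24)/(l^3 + l^2*(7 + 2*I) + l*(3 + 14*I) + 21)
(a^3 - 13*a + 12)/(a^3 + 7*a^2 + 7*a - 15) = (a^2 + a - 12)/(a^2 + 8*a + 15)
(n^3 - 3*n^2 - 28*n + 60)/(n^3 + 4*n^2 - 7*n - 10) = (n - 6)/(n + 1)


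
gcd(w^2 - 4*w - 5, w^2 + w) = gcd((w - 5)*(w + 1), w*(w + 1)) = w + 1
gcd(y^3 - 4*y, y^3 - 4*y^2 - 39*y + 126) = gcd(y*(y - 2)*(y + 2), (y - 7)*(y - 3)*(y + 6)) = 1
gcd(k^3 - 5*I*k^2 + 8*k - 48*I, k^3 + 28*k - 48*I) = k - 4*I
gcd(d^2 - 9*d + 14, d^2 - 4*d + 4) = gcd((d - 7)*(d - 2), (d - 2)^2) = d - 2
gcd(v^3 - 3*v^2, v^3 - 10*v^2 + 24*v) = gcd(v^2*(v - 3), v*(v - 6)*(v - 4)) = v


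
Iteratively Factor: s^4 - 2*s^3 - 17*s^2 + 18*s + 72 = (s + 3)*(s^3 - 5*s^2 - 2*s + 24) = (s + 2)*(s + 3)*(s^2 - 7*s + 12) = (s - 4)*(s + 2)*(s + 3)*(s - 3)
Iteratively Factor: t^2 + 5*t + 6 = (t + 3)*(t + 2)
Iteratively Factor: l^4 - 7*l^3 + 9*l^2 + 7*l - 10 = (l + 1)*(l^3 - 8*l^2 + 17*l - 10) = (l - 2)*(l + 1)*(l^2 - 6*l + 5) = (l - 2)*(l - 1)*(l + 1)*(l - 5)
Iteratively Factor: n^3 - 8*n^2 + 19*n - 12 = (n - 3)*(n^2 - 5*n + 4) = (n - 3)*(n - 1)*(n - 4)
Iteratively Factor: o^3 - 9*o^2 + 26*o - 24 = (o - 2)*(o^2 - 7*o + 12) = (o - 4)*(o - 2)*(o - 3)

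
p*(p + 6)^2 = p^3 + 12*p^2 + 36*p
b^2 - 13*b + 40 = (b - 8)*(b - 5)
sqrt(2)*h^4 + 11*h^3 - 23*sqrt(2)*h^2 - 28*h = h*(h - 2*sqrt(2))*(h + 7*sqrt(2))*(sqrt(2)*h + 1)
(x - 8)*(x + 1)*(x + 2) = x^3 - 5*x^2 - 22*x - 16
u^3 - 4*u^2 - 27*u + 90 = (u - 6)*(u - 3)*(u + 5)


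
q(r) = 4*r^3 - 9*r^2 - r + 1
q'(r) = 12*r^2 - 18*r - 1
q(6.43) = 685.86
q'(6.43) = 379.40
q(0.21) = 0.43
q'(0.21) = -4.25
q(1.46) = -7.20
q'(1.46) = -1.70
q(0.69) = -2.66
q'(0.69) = -7.71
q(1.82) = -6.52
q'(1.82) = 5.99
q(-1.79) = -48.99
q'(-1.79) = 69.67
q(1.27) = -6.59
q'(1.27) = -4.51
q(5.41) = 365.54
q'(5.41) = 252.84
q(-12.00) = -8195.00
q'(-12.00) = 1943.00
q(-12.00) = -8195.00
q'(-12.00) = 1943.00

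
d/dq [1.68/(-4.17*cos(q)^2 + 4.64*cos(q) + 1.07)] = (7.7952 - 14.0112*cos(q))*sin(q)/(-4.17*cos(q)^2 + 4.64*cos(q) + 1.07)^2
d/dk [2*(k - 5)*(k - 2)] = 4*k - 14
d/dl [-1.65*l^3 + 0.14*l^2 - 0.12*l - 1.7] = -4.95*l^2 + 0.28*l - 0.12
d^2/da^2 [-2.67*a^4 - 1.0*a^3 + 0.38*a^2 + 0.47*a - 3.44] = -32.04*a^2 - 6.0*a + 0.76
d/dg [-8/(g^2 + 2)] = 16*g/(g^2 + 2)^2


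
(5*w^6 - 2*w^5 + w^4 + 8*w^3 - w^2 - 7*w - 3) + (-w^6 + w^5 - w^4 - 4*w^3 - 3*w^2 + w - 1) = 4*w^6 - w^5 + 4*w^3 - 4*w^2 - 6*w - 4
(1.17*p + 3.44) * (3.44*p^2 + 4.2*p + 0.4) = 4.0248*p^3 + 16.7476*p^2 + 14.916*p + 1.376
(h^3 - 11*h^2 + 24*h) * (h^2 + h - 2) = h^5 - 10*h^4 + 11*h^3 + 46*h^2 - 48*h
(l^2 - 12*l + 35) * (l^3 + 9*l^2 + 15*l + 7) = l^5 - 3*l^4 - 58*l^3 + 142*l^2 + 441*l + 245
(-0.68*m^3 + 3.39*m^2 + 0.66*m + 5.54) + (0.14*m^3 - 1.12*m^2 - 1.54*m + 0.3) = -0.54*m^3 + 2.27*m^2 - 0.88*m + 5.84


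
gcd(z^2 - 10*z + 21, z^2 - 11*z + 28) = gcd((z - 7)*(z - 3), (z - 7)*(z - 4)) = z - 7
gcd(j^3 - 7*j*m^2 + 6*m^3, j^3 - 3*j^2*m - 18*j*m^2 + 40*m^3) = j - 2*m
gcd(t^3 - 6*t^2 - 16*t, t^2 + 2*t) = t^2 + 2*t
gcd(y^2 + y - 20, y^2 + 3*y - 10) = y + 5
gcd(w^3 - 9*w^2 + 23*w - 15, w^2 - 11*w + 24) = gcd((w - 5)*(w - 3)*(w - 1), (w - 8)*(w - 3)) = w - 3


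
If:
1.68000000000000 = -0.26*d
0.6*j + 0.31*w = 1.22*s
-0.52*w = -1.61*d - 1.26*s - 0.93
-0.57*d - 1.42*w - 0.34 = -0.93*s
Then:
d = -6.46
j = 18.50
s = 11.63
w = 9.97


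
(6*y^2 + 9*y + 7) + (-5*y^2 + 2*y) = y^2 + 11*y + 7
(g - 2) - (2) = g - 4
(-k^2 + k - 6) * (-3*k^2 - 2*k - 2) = 3*k^4 - k^3 + 18*k^2 + 10*k + 12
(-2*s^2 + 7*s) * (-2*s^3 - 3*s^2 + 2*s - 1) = 4*s^5 - 8*s^4 - 25*s^3 + 16*s^2 - 7*s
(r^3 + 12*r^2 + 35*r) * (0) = 0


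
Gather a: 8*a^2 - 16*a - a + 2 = 8*a^2 - 17*a + 2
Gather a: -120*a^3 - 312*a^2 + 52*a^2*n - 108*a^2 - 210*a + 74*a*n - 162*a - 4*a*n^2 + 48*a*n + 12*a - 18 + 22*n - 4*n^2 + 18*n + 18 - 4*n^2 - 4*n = -120*a^3 + a^2*(52*n - 420) + a*(-4*n^2 + 122*n - 360) - 8*n^2 + 36*n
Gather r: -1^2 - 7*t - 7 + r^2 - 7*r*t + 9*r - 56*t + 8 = r^2 + r*(9 - 7*t) - 63*t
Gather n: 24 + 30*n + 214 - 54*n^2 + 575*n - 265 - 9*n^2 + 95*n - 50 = -63*n^2 + 700*n - 77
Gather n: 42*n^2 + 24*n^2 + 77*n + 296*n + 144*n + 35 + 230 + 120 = 66*n^2 + 517*n + 385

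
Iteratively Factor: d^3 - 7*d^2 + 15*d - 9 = (d - 3)*(d^2 - 4*d + 3) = (d - 3)^2*(d - 1)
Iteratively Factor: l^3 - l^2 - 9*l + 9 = (l - 1)*(l^2 - 9) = (l - 1)*(l + 3)*(l - 3)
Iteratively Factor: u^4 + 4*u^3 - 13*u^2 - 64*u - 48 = (u - 4)*(u^3 + 8*u^2 + 19*u + 12) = (u - 4)*(u + 1)*(u^2 + 7*u + 12) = (u - 4)*(u + 1)*(u + 3)*(u + 4)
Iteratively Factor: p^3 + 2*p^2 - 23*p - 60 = (p - 5)*(p^2 + 7*p + 12) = (p - 5)*(p + 3)*(p + 4)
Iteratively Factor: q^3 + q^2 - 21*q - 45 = (q + 3)*(q^2 - 2*q - 15) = (q - 5)*(q + 3)*(q + 3)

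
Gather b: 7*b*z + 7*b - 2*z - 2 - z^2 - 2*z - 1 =b*(7*z + 7) - z^2 - 4*z - 3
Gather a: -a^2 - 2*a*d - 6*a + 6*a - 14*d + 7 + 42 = -a^2 - 2*a*d - 14*d + 49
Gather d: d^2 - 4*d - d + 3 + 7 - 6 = d^2 - 5*d + 4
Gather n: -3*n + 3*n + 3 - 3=0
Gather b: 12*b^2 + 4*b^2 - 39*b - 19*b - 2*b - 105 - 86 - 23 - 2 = 16*b^2 - 60*b - 216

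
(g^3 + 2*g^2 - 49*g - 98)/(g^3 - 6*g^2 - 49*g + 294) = (g + 2)/(g - 6)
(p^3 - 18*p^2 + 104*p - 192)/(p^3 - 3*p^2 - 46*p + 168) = (p - 8)/(p + 7)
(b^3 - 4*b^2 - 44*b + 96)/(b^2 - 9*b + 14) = (b^2 - 2*b - 48)/(b - 7)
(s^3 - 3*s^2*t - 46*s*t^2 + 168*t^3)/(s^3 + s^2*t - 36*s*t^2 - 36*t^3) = (s^2 + 3*s*t - 28*t^2)/(s^2 + 7*s*t + 6*t^2)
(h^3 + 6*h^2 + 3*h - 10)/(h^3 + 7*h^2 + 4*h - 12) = (h + 5)/(h + 6)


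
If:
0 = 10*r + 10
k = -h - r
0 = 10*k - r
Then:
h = 11/10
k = -1/10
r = -1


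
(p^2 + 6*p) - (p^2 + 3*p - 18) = 3*p + 18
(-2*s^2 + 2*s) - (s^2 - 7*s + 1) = -3*s^2 + 9*s - 1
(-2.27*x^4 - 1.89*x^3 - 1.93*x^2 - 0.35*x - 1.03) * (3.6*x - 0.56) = -8.172*x^5 - 5.5328*x^4 - 5.8896*x^3 - 0.1792*x^2 - 3.512*x + 0.5768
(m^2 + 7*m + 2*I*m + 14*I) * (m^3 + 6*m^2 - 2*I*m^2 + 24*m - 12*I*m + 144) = m^5 + 13*m^4 + 70*m^3 + 364*m^2 + 48*I*m^2 + 1176*m + 624*I*m + 2016*I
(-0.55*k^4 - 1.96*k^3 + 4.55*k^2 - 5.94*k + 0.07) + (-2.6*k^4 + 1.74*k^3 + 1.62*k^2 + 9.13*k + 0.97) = -3.15*k^4 - 0.22*k^3 + 6.17*k^2 + 3.19*k + 1.04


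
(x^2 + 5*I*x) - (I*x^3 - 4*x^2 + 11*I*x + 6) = -I*x^3 + 5*x^2 - 6*I*x - 6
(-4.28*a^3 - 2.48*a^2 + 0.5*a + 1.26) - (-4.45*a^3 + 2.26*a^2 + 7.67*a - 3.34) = 0.17*a^3 - 4.74*a^2 - 7.17*a + 4.6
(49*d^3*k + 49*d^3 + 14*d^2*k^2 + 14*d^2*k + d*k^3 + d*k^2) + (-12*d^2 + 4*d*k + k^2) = 49*d^3*k + 49*d^3 + 14*d^2*k^2 + 14*d^2*k - 12*d^2 + d*k^3 + d*k^2 + 4*d*k + k^2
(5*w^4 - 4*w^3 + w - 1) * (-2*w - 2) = -10*w^5 - 2*w^4 + 8*w^3 - 2*w^2 + 2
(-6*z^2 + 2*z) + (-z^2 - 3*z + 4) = -7*z^2 - z + 4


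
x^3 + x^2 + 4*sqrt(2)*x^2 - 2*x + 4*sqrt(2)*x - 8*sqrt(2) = (x - 1)*(x + 2)*(x + 4*sqrt(2))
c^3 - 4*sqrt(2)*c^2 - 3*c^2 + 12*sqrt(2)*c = c*(c - 3)*(c - 4*sqrt(2))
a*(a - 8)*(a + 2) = a^3 - 6*a^2 - 16*a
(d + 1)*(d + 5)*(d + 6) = d^3 + 12*d^2 + 41*d + 30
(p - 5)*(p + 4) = p^2 - p - 20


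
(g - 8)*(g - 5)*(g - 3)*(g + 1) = g^4 - 15*g^3 + 63*g^2 - 41*g - 120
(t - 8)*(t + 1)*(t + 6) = t^3 - t^2 - 50*t - 48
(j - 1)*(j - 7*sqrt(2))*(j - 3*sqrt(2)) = j^3 - 10*sqrt(2)*j^2 - j^2 + 10*sqrt(2)*j + 42*j - 42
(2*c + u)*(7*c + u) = 14*c^2 + 9*c*u + u^2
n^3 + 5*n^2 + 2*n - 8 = (n - 1)*(n + 2)*(n + 4)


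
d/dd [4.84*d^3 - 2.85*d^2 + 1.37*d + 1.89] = 14.52*d^2 - 5.7*d + 1.37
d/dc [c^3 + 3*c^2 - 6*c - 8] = 3*c^2 + 6*c - 6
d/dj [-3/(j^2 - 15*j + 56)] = 3*(2*j - 15)/(j^2 - 15*j + 56)^2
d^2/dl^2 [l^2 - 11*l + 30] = 2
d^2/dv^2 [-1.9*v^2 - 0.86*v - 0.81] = -3.80000000000000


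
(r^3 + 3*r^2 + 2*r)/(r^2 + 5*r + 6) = r*(r + 1)/(r + 3)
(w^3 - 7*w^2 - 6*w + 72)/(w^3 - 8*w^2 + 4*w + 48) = (w + 3)/(w + 2)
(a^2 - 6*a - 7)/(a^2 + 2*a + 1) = (a - 7)/(a + 1)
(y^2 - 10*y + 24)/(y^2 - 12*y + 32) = (y - 6)/(y - 8)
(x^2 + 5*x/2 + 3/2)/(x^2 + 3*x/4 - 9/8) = 4*(x + 1)/(4*x - 3)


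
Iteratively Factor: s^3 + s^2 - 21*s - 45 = (s - 5)*(s^2 + 6*s + 9) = (s - 5)*(s + 3)*(s + 3)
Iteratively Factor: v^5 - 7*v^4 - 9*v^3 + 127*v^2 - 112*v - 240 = (v + 4)*(v^4 - 11*v^3 + 35*v^2 - 13*v - 60) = (v - 5)*(v + 4)*(v^3 - 6*v^2 + 5*v + 12) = (v - 5)*(v - 3)*(v + 4)*(v^2 - 3*v - 4) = (v - 5)*(v - 4)*(v - 3)*(v + 4)*(v + 1)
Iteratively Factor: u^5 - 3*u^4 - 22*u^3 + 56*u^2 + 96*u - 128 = (u - 4)*(u^4 + u^3 - 18*u^2 - 16*u + 32) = (u - 4)^2*(u^3 + 5*u^2 + 2*u - 8) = (u - 4)^2*(u - 1)*(u^2 + 6*u + 8) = (u - 4)^2*(u - 1)*(u + 4)*(u + 2)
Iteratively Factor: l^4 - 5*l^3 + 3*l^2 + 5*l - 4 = (l - 1)*(l^3 - 4*l^2 - l + 4) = (l - 1)^2*(l^2 - 3*l - 4) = (l - 1)^2*(l + 1)*(l - 4)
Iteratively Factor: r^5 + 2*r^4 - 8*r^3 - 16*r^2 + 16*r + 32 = (r + 2)*(r^4 - 8*r^2 + 16) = (r - 2)*(r + 2)*(r^3 + 2*r^2 - 4*r - 8) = (r - 2)^2*(r + 2)*(r^2 + 4*r + 4) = (r - 2)^2*(r + 2)^2*(r + 2)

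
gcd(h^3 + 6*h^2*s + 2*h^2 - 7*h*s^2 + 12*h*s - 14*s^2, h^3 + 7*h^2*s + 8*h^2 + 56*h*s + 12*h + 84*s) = h^2 + 7*h*s + 2*h + 14*s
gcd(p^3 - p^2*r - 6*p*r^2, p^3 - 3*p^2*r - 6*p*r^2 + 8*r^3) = p + 2*r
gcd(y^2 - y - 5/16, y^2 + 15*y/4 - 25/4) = y - 5/4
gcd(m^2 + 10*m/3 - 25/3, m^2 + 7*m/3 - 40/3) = m + 5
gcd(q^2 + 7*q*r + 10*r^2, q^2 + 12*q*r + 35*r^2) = q + 5*r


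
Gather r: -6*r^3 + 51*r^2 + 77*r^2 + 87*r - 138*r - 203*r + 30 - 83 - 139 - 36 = -6*r^3 + 128*r^2 - 254*r - 228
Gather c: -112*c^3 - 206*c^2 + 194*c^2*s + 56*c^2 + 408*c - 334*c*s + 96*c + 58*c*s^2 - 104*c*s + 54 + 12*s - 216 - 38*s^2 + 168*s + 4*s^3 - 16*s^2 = -112*c^3 + c^2*(194*s - 150) + c*(58*s^2 - 438*s + 504) + 4*s^3 - 54*s^2 + 180*s - 162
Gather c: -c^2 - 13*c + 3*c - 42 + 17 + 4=-c^2 - 10*c - 21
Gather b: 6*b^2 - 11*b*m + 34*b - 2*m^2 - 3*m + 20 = 6*b^2 + b*(34 - 11*m) - 2*m^2 - 3*m + 20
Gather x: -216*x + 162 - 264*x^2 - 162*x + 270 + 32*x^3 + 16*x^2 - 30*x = 32*x^3 - 248*x^2 - 408*x + 432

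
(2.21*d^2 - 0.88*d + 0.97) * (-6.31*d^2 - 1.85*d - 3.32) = -13.9451*d^4 + 1.4643*d^3 - 11.8299*d^2 + 1.1271*d - 3.2204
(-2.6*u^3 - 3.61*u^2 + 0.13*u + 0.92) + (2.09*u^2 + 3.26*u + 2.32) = -2.6*u^3 - 1.52*u^2 + 3.39*u + 3.24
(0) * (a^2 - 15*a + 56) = 0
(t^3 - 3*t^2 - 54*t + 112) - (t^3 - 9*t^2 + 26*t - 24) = 6*t^2 - 80*t + 136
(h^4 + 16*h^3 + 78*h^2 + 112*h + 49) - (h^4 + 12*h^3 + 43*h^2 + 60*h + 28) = 4*h^3 + 35*h^2 + 52*h + 21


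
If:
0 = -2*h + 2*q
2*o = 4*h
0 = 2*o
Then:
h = 0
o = 0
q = 0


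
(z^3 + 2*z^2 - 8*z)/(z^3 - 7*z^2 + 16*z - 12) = z*(z + 4)/(z^2 - 5*z + 6)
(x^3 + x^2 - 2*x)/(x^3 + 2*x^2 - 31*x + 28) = x*(x + 2)/(x^2 + 3*x - 28)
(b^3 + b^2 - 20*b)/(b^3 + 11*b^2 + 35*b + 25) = b*(b - 4)/(b^2 + 6*b + 5)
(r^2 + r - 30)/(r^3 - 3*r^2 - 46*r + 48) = (r - 5)/(r^2 - 9*r + 8)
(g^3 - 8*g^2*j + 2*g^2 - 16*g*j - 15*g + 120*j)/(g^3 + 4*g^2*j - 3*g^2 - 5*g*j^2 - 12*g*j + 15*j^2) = (g^2 - 8*g*j + 5*g - 40*j)/(g^2 + 4*g*j - 5*j^2)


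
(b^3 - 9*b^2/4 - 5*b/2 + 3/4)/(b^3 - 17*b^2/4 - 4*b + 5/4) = (b - 3)/(b - 5)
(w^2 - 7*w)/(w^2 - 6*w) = (w - 7)/(w - 6)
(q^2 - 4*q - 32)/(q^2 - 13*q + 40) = (q + 4)/(q - 5)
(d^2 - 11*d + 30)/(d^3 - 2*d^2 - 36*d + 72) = (d - 5)/(d^2 + 4*d - 12)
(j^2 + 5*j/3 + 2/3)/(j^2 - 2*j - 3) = (j + 2/3)/(j - 3)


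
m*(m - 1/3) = m^2 - m/3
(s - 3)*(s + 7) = s^2 + 4*s - 21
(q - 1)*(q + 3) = q^2 + 2*q - 3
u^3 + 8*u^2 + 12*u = u*(u + 2)*(u + 6)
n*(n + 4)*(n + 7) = n^3 + 11*n^2 + 28*n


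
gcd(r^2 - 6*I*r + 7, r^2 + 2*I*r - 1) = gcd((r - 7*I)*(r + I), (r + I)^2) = r + I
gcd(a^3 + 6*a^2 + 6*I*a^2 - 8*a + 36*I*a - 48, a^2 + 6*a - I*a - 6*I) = a + 6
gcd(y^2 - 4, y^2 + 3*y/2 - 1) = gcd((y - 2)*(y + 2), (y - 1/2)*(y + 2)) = y + 2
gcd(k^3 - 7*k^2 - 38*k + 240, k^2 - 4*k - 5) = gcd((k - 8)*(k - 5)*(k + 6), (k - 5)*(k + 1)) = k - 5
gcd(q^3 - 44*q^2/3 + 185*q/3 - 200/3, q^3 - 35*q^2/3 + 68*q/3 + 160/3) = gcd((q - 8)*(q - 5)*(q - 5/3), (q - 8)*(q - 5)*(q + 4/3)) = q^2 - 13*q + 40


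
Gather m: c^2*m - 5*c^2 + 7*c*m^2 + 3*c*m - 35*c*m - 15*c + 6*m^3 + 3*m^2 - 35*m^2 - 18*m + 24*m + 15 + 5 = -5*c^2 - 15*c + 6*m^3 + m^2*(7*c - 32) + m*(c^2 - 32*c + 6) + 20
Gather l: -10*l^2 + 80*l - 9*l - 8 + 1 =-10*l^2 + 71*l - 7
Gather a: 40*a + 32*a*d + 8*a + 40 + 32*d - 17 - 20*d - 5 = a*(32*d + 48) + 12*d + 18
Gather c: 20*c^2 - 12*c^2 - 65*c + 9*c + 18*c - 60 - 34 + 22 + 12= 8*c^2 - 38*c - 60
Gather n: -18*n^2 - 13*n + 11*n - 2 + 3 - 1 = -18*n^2 - 2*n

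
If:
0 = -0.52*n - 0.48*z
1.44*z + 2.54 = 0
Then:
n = 1.63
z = -1.76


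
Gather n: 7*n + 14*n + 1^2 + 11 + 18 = 21*n + 30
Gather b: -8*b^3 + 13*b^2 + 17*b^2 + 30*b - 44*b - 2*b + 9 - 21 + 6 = -8*b^3 + 30*b^2 - 16*b - 6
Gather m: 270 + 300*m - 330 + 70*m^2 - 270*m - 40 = 70*m^2 + 30*m - 100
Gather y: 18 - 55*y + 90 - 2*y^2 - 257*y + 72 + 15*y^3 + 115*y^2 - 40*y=15*y^3 + 113*y^2 - 352*y + 180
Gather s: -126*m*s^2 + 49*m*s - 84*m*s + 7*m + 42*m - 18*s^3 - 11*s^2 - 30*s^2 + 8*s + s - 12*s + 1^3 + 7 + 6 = 49*m - 18*s^3 + s^2*(-126*m - 41) + s*(-35*m - 3) + 14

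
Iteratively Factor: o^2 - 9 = (o - 3)*(o + 3)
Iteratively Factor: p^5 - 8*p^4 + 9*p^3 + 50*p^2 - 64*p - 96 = (p - 3)*(p^4 - 5*p^3 - 6*p^2 + 32*p + 32) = (p - 4)*(p - 3)*(p^3 - p^2 - 10*p - 8) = (p - 4)^2*(p - 3)*(p^2 + 3*p + 2) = (p - 4)^2*(p - 3)*(p + 1)*(p + 2)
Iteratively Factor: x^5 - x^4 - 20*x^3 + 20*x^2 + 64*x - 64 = (x - 2)*(x^4 + x^3 - 18*x^2 - 16*x + 32) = (x - 2)*(x - 1)*(x^3 + 2*x^2 - 16*x - 32) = (x - 4)*(x - 2)*(x - 1)*(x^2 + 6*x + 8) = (x - 4)*(x - 2)*(x - 1)*(x + 4)*(x + 2)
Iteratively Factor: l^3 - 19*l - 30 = (l + 3)*(l^2 - 3*l - 10) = (l - 5)*(l + 3)*(l + 2)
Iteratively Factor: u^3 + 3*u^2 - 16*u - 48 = (u + 4)*(u^2 - u - 12) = (u - 4)*(u + 4)*(u + 3)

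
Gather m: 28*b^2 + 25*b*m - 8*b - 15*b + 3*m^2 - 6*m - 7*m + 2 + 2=28*b^2 - 23*b + 3*m^2 + m*(25*b - 13) + 4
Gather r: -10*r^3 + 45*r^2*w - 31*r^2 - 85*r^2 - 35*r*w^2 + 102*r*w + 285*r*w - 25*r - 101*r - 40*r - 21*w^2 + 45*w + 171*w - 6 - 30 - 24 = -10*r^3 + r^2*(45*w - 116) + r*(-35*w^2 + 387*w - 166) - 21*w^2 + 216*w - 60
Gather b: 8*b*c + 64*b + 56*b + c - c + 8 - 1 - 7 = b*(8*c + 120)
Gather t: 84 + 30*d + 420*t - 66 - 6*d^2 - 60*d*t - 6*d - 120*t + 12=-6*d^2 + 24*d + t*(300 - 60*d) + 30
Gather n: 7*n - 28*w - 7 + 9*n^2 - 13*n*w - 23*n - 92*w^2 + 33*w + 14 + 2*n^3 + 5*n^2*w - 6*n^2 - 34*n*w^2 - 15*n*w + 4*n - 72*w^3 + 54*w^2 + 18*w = 2*n^3 + n^2*(5*w + 3) + n*(-34*w^2 - 28*w - 12) - 72*w^3 - 38*w^2 + 23*w + 7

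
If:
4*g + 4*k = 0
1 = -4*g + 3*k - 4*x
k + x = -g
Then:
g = -1/7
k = 1/7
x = 0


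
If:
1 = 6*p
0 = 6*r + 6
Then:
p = 1/6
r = -1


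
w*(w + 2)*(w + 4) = w^3 + 6*w^2 + 8*w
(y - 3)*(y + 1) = y^2 - 2*y - 3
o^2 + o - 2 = (o - 1)*(o + 2)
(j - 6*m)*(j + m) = j^2 - 5*j*m - 6*m^2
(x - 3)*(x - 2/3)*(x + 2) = x^3 - 5*x^2/3 - 16*x/3 + 4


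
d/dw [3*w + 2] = 3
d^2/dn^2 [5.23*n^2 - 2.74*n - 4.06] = 10.4600000000000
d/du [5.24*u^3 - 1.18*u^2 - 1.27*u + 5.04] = 15.72*u^2 - 2.36*u - 1.27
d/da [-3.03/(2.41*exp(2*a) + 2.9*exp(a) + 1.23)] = (14.6046*exp(a) + 8.787)*exp(a)/(2.41*exp(2*a) + 2.9*exp(a) + 1.23)^2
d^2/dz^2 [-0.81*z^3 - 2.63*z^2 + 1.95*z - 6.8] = -4.86*z - 5.26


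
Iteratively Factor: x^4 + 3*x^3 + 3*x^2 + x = (x + 1)*(x^3 + 2*x^2 + x) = (x + 1)^2*(x^2 + x) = (x + 1)^3*(x)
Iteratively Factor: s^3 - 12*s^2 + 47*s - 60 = (s - 4)*(s^2 - 8*s + 15) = (s - 5)*(s - 4)*(s - 3)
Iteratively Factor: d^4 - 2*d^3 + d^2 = (d)*(d^3 - 2*d^2 + d) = d^2*(d^2 - 2*d + 1) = d^2*(d - 1)*(d - 1)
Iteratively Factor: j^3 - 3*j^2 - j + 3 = (j - 1)*(j^2 - 2*j - 3) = (j - 1)*(j + 1)*(j - 3)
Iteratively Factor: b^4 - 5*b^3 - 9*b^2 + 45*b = (b + 3)*(b^3 - 8*b^2 + 15*b) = (b - 5)*(b + 3)*(b^2 - 3*b) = b*(b - 5)*(b + 3)*(b - 3)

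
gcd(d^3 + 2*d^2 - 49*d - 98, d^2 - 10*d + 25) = 1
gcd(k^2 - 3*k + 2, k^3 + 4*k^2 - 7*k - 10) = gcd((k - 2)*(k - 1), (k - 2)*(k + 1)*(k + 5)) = k - 2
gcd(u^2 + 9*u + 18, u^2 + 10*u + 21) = u + 3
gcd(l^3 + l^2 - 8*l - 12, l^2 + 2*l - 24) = 1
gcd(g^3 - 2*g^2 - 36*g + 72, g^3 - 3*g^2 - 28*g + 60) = g^2 - 8*g + 12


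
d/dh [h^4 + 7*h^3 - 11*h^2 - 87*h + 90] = 4*h^3 + 21*h^2 - 22*h - 87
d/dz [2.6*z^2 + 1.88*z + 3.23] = 5.2*z + 1.88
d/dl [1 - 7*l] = -7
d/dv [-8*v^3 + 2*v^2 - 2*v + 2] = -24*v^2 + 4*v - 2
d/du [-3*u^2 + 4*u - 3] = 4 - 6*u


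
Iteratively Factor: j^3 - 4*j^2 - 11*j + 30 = (j + 3)*(j^2 - 7*j + 10) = (j - 2)*(j + 3)*(j - 5)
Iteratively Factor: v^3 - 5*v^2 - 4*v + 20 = (v - 2)*(v^2 - 3*v - 10) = (v - 5)*(v - 2)*(v + 2)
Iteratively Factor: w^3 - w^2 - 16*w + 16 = (w + 4)*(w^2 - 5*w + 4) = (w - 4)*(w + 4)*(w - 1)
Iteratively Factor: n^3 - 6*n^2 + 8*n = (n - 2)*(n^2 - 4*n) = n*(n - 2)*(n - 4)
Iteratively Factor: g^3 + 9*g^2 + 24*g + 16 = (g + 1)*(g^2 + 8*g + 16) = (g + 1)*(g + 4)*(g + 4)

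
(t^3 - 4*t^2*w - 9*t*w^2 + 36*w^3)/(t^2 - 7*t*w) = (t^3 - 4*t^2*w - 9*t*w^2 + 36*w^3)/(t*(t - 7*w))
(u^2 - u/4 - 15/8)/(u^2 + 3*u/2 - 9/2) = (u + 5/4)/(u + 3)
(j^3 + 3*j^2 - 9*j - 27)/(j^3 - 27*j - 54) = (j - 3)/(j - 6)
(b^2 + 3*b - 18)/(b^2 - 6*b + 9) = (b + 6)/(b - 3)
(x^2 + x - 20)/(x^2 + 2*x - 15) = (x - 4)/(x - 3)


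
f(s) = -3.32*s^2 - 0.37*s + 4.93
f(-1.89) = -6.23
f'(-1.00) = 6.27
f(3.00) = -26.06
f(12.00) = -477.59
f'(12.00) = -80.05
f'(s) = -6.64*s - 0.37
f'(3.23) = -21.82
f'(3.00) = -20.29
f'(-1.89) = 12.18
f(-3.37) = -31.53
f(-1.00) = 1.98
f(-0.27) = 4.79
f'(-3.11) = 20.28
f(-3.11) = -26.03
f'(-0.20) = 0.96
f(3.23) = -30.90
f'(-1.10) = 6.93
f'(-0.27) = 1.42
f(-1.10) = 1.32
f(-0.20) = 4.87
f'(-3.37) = 22.01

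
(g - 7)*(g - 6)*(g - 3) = g^3 - 16*g^2 + 81*g - 126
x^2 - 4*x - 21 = (x - 7)*(x + 3)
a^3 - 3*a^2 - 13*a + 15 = (a - 5)*(a - 1)*(a + 3)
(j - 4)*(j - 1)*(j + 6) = j^3 + j^2 - 26*j + 24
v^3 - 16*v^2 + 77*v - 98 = (v - 7)^2*(v - 2)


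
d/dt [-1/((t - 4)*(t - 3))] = (2*t - 7)/((t - 4)^2*(t - 3)^2)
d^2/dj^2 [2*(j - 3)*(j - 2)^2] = 12*j - 28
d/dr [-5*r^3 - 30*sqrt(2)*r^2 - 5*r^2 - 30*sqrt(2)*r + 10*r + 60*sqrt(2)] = -15*r^2 - 60*sqrt(2)*r - 10*r - 30*sqrt(2) + 10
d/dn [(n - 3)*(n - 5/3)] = 2*n - 14/3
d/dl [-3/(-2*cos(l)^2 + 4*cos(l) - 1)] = 12*(cos(l) - 1)*sin(l)/(-4*cos(l) + cos(2*l) + 2)^2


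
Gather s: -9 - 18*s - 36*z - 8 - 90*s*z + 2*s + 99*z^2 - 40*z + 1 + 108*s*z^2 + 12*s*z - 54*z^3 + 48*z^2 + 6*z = s*(108*z^2 - 78*z - 16) - 54*z^3 + 147*z^2 - 70*z - 16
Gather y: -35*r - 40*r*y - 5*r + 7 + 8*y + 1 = -40*r + y*(8 - 40*r) + 8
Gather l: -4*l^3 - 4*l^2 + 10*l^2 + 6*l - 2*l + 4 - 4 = -4*l^3 + 6*l^2 + 4*l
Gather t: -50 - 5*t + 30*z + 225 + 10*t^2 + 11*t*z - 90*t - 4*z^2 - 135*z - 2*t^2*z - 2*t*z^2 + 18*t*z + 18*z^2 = t^2*(10 - 2*z) + t*(-2*z^2 + 29*z - 95) + 14*z^2 - 105*z + 175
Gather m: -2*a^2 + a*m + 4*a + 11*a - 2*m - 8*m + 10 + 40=-2*a^2 + 15*a + m*(a - 10) + 50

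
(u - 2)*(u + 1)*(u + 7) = u^3 + 6*u^2 - 9*u - 14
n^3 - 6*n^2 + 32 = (n - 4)^2*(n + 2)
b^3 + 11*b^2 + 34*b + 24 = (b + 1)*(b + 4)*(b + 6)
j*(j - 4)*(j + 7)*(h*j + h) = h*j^4 + 4*h*j^3 - 25*h*j^2 - 28*h*j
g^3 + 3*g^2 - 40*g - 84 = (g - 6)*(g + 2)*(g + 7)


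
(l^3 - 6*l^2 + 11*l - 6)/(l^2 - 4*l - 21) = (-l^3 + 6*l^2 - 11*l + 6)/(-l^2 + 4*l + 21)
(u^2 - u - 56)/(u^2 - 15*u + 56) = (u + 7)/(u - 7)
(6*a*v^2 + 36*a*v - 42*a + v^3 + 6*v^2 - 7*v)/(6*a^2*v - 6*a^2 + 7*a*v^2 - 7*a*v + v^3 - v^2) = (v + 7)/(a + v)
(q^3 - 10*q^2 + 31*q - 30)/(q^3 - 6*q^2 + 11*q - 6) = (q - 5)/(q - 1)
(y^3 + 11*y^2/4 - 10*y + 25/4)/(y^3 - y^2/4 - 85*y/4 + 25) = (y - 1)/(y - 4)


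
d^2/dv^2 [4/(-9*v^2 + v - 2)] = 8*(81*v^2 - 9*v - (18*v - 1)^2 + 18)/(9*v^2 - v + 2)^3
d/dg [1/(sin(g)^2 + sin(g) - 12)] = -(2*sin(g) + 1)*cos(g)/(sin(g)^2 + sin(g) - 12)^2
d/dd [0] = 0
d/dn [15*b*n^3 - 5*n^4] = n^2*(45*b - 20*n)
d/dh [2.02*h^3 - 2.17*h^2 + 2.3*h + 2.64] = 6.06*h^2 - 4.34*h + 2.3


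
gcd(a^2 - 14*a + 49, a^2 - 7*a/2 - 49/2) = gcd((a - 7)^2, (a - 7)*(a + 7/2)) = a - 7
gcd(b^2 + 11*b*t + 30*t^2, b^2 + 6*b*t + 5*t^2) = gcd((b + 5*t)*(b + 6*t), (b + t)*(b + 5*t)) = b + 5*t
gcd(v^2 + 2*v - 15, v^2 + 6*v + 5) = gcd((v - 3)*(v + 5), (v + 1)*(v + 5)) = v + 5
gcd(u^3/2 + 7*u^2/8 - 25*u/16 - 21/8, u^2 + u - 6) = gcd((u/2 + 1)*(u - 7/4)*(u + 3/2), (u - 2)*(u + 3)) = 1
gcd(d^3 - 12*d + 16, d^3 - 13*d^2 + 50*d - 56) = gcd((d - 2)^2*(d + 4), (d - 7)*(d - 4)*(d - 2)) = d - 2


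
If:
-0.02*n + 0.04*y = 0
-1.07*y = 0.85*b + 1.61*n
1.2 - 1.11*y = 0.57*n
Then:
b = -2.69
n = 1.07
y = 0.53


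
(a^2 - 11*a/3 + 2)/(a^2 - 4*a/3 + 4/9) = 3*(a - 3)/(3*a - 2)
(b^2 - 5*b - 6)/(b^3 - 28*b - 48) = (b + 1)/(b^2 + 6*b + 8)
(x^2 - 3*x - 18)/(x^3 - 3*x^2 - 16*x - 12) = (x + 3)/(x^2 + 3*x + 2)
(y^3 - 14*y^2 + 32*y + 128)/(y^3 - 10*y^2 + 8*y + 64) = (y - 8)/(y - 4)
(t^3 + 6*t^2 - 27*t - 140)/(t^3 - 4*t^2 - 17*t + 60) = (t + 7)/(t - 3)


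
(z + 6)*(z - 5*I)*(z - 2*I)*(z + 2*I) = z^4 + 6*z^3 - 5*I*z^3 + 4*z^2 - 30*I*z^2 + 24*z - 20*I*z - 120*I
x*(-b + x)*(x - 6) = -b*x^2 + 6*b*x + x^3 - 6*x^2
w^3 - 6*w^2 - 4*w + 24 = (w - 6)*(w - 2)*(w + 2)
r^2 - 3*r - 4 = (r - 4)*(r + 1)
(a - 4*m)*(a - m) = a^2 - 5*a*m + 4*m^2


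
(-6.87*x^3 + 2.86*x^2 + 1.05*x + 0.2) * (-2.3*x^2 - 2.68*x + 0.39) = 15.801*x^5 + 11.8336*x^4 - 12.7591*x^3 - 2.1586*x^2 - 0.1265*x + 0.078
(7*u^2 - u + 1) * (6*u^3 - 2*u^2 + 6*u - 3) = 42*u^5 - 20*u^4 + 50*u^3 - 29*u^2 + 9*u - 3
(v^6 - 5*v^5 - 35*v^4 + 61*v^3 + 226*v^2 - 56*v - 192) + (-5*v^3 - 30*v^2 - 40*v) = v^6 - 5*v^5 - 35*v^4 + 56*v^3 + 196*v^2 - 96*v - 192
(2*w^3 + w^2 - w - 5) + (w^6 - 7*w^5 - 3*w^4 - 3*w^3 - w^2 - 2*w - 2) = w^6 - 7*w^5 - 3*w^4 - w^3 - 3*w - 7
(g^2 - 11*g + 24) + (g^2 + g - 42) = 2*g^2 - 10*g - 18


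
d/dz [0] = 0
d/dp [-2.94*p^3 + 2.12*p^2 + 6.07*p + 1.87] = -8.82*p^2 + 4.24*p + 6.07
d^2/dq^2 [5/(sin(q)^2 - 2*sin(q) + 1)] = -(20*sin(q) + 30)/(sin(q) - 1)^3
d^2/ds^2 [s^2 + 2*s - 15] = 2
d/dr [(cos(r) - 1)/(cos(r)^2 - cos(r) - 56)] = (cos(r)^2 - 2*cos(r) + 57)*sin(r)/(sin(r)^2 + cos(r) + 55)^2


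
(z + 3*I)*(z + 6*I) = z^2 + 9*I*z - 18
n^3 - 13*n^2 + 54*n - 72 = (n - 6)*(n - 4)*(n - 3)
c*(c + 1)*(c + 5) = c^3 + 6*c^2 + 5*c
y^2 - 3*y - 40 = (y - 8)*(y + 5)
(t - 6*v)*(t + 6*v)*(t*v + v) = t^3*v + t^2*v - 36*t*v^3 - 36*v^3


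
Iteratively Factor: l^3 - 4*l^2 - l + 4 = (l - 1)*(l^2 - 3*l - 4) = (l - 1)*(l + 1)*(l - 4)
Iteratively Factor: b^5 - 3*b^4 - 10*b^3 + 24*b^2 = (b - 2)*(b^4 - b^3 - 12*b^2) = b*(b - 2)*(b^3 - b^2 - 12*b) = b*(b - 4)*(b - 2)*(b^2 + 3*b) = b*(b - 4)*(b - 2)*(b + 3)*(b)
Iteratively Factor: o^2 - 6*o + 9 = (o - 3)*(o - 3)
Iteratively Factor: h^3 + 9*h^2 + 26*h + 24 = (h + 4)*(h^2 + 5*h + 6) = (h + 2)*(h + 4)*(h + 3)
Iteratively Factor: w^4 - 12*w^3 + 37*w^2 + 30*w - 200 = (w + 2)*(w^3 - 14*w^2 + 65*w - 100) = (w - 4)*(w + 2)*(w^2 - 10*w + 25) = (w - 5)*(w - 4)*(w + 2)*(w - 5)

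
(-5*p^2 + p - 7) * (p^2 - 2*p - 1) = -5*p^4 + 11*p^3 - 4*p^2 + 13*p + 7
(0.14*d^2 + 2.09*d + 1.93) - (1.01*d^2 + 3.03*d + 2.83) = -0.87*d^2 - 0.94*d - 0.9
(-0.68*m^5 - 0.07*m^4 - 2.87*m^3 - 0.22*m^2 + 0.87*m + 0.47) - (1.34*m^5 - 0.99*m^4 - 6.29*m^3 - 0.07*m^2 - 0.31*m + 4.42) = -2.02*m^5 + 0.92*m^4 + 3.42*m^3 - 0.15*m^2 + 1.18*m - 3.95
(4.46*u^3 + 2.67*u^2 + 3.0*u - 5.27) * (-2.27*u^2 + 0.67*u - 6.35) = -10.1242*u^5 - 3.0727*u^4 - 33.3421*u^3 - 2.9816*u^2 - 22.5809*u + 33.4645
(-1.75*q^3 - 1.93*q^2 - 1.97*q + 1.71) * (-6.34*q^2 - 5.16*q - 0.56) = 11.095*q^5 + 21.2662*q^4 + 23.4286*q^3 + 0.4046*q^2 - 7.7204*q - 0.9576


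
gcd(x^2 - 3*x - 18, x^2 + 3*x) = x + 3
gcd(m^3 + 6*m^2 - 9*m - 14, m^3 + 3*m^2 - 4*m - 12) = m - 2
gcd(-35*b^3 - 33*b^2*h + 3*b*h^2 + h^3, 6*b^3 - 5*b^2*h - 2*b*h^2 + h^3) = 1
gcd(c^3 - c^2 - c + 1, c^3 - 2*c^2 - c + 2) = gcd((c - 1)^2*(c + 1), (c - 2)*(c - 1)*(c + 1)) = c^2 - 1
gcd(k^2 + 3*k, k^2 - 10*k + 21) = 1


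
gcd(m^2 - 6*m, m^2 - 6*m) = m^2 - 6*m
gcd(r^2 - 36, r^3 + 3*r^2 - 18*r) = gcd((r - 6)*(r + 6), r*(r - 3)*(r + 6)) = r + 6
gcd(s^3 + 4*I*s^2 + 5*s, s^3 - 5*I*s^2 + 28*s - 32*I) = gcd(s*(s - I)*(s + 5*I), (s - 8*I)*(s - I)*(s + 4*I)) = s - I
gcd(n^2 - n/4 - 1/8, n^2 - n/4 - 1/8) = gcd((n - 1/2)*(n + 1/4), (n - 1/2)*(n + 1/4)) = n^2 - n/4 - 1/8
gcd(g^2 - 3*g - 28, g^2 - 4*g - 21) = g - 7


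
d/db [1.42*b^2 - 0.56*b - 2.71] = 2.84*b - 0.56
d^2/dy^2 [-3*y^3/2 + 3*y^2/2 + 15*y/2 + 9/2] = 3 - 9*y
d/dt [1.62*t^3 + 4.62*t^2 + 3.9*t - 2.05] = 4.86*t^2 + 9.24*t + 3.9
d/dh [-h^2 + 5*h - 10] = 5 - 2*h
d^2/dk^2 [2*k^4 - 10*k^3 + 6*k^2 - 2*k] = 24*k^2 - 60*k + 12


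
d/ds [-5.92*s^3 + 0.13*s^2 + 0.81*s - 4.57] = -17.76*s^2 + 0.26*s + 0.81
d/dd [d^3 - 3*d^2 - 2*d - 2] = 3*d^2 - 6*d - 2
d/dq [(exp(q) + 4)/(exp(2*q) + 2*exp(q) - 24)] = (-2*(exp(q) + 1)*(exp(q) + 4) + exp(2*q) + 2*exp(q) - 24)*exp(q)/(exp(2*q) + 2*exp(q) - 24)^2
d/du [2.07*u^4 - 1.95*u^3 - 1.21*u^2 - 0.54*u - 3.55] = 8.28*u^3 - 5.85*u^2 - 2.42*u - 0.54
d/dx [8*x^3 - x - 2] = 24*x^2 - 1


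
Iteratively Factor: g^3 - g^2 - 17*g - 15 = (g + 1)*(g^2 - 2*g - 15) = (g - 5)*(g + 1)*(g + 3)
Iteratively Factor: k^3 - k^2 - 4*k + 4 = (k - 2)*(k^2 + k - 2) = (k - 2)*(k - 1)*(k + 2)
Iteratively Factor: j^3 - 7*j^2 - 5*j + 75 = (j - 5)*(j^2 - 2*j - 15) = (j - 5)*(j + 3)*(j - 5)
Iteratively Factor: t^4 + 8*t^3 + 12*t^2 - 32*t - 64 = (t + 4)*(t^3 + 4*t^2 - 4*t - 16) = (t + 2)*(t + 4)*(t^2 + 2*t - 8) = (t - 2)*(t + 2)*(t + 4)*(t + 4)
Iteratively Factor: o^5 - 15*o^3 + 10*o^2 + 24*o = (o + 4)*(o^4 - 4*o^3 + o^2 + 6*o) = (o - 2)*(o + 4)*(o^3 - 2*o^2 - 3*o) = (o - 2)*(o + 1)*(o + 4)*(o^2 - 3*o) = o*(o - 2)*(o + 1)*(o + 4)*(o - 3)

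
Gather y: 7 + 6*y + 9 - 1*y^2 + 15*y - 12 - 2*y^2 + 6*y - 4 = -3*y^2 + 27*y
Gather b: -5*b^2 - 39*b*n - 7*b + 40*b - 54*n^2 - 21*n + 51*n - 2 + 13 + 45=-5*b^2 + b*(33 - 39*n) - 54*n^2 + 30*n + 56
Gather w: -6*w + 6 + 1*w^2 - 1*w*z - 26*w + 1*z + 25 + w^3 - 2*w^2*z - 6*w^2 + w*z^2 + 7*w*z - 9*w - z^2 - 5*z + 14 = w^3 + w^2*(-2*z - 5) + w*(z^2 + 6*z - 41) - z^2 - 4*z + 45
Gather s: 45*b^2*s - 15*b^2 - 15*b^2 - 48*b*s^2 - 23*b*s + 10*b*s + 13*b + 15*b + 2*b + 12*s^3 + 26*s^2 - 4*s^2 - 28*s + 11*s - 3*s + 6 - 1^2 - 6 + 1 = -30*b^2 + 30*b + 12*s^3 + s^2*(22 - 48*b) + s*(45*b^2 - 13*b - 20)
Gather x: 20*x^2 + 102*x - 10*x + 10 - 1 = 20*x^2 + 92*x + 9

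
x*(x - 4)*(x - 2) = x^3 - 6*x^2 + 8*x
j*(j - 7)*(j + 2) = j^3 - 5*j^2 - 14*j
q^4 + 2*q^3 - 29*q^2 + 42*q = q*(q - 3)*(q - 2)*(q + 7)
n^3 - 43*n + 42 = (n - 6)*(n - 1)*(n + 7)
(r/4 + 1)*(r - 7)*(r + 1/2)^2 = r^4/4 - r^3/2 - 123*r^2/16 - 115*r/16 - 7/4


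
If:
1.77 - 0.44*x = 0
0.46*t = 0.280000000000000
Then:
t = 0.61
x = 4.02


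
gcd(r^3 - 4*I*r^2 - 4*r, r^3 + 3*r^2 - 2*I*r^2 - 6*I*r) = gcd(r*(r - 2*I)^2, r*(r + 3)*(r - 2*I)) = r^2 - 2*I*r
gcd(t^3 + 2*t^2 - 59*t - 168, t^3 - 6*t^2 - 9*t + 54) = t + 3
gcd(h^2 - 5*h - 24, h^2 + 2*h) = 1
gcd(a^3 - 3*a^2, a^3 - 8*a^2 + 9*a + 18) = a - 3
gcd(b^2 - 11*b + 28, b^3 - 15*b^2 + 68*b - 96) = b - 4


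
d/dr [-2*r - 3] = -2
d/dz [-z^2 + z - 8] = 1 - 2*z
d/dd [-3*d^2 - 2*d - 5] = -6*d - 2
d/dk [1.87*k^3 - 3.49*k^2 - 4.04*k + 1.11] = 5.61*k^2 - 6.98*k - 4.04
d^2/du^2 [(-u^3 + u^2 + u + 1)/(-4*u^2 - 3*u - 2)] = 2*(-3*u^3 - 6*u^2 + 1)/(64*u^6 + 144*u^5 + 204*u^4 + 171*u^3 + 102*u^2 + 36*u + 8)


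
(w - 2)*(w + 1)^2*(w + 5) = w^4 + 5*w^3 - 3*w^2 - 17*w - 10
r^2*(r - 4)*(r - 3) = r^4 - 7*r^3 + 12*r^2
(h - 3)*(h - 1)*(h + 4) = h^3 - 13*h + 12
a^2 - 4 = (a - 2)*(a + 2)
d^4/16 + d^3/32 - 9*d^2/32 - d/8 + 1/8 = (d/4 + 1/4)*(d/4 + 1/2)*(d - 2)*(d - 1/2)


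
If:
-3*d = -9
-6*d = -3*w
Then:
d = 3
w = 6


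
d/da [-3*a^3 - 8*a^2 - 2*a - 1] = -9*a^2 - 16*a - 2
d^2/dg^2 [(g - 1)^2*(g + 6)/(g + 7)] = 2*(g^3 + 21*g^2 + 147*g + 279)/(g^3 + 21*g^2 + 147*g + 343)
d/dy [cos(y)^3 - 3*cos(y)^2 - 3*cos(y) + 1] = 3*sin(y)^3 + 6*sin(y)*cos(y)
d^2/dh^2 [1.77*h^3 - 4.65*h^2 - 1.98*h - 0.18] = 10.62*h - 9.3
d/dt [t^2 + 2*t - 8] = 2*t + 2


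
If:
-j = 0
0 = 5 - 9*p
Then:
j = 0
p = 5/9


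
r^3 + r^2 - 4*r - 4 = (r - 2)*(r + 1)*(r + 2)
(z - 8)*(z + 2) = z^2 - 6*z - 16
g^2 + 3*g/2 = g*(g + 3/2)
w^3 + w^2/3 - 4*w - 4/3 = (w - 2)*(w + 1/3)*(w + 2)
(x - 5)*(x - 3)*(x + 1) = x^3 - 7*x^2 + 7*x + 15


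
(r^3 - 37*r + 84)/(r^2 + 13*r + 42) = (r^2 - 7*r + 12)/(r + 6)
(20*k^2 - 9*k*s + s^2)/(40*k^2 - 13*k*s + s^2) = (-4*k + s)/(-8*k + s)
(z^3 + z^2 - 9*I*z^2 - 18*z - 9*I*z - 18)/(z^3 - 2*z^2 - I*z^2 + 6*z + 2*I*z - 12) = (z^2 + z*(1 - 6*I) - 6*I)/(z^2 + 2*z*(-1 + I) - 4*I)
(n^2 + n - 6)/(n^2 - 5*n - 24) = (n - 2)/(n - 8)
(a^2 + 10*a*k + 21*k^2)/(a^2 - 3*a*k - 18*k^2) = (a + 7*k)/(a - 6*k)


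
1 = 1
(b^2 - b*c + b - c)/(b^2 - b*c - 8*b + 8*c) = (b + 1)/(b - 8)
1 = 1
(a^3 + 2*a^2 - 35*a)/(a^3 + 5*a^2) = (a^2 + 2*a - 35)/(a*(a + 5))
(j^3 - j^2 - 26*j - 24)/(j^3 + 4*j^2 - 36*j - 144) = (j + 1)/(j + 6)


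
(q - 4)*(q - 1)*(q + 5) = q^3 - 21*q + 20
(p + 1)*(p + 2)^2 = p^3 + 5*p^2 + 8*p + 4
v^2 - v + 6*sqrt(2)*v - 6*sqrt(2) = (v - 1)*(v + 6*sqrt(2))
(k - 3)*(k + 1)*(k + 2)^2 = k^4 + 2*k^3 - 7*k^2 - 20*k - 12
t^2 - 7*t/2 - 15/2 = (t - 5)*(t + 3/2)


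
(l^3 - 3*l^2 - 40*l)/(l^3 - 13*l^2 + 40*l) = (l + 5)/(l - 5)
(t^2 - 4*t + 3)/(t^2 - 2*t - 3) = (t - 1)/(t + 1)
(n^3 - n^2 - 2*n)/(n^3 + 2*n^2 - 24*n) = (n^2 - n - 2)/(n^2 + 2*n - 24)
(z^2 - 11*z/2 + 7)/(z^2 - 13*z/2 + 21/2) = (z - 2)/(z - 3)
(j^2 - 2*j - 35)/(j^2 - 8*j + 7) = (j + 5)/(j - 1)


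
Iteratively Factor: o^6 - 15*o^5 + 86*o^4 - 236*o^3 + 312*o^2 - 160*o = (o)*(o^5 - 15*o^4 + 86*o^3 - 236*o^2 + 312*o - 160) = o*(o - 2)*(o^4 - 13*o^3 + 60*o^2 - 116*o + 80) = o*(o - 2)^2*(o^3 - 11*o^2 + 38*o - 40) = o*(o - 5)*(o - 2)^2*(o^2 - 6*o + 8) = o*(o - 5)*(o - 4)*(o - 2)^2*(o - 2)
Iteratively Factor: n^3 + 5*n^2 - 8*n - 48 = (n + 4)*(n^2 + n - 12) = (n + 4)^2*(n - 3)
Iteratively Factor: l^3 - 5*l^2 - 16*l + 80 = (l - 4)*(l^2 - l - 20) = (l - 5)*(l - 4)*(l + 4)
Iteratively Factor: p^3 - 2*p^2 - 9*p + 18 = (p + 3)*(p^2 - 5*p + 6) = (p - 3)*(p + 3)*(p - 2)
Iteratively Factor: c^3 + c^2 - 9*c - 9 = (c + 3)*(c^2 - 2*c - 3) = (c + 1)*(c + 3)*(c - 3)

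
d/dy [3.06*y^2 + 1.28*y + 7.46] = 6.12*y + 1.28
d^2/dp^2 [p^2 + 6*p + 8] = 2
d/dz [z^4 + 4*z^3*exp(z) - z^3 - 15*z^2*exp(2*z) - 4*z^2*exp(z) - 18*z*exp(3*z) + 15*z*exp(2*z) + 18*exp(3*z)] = 4*z^3*exp(z) + 4*z^3 - 30*z^2*exp(2*z) + 8*z^2*exp(z) - 3*z^2 - 54*z*exp(3*z) - 8*z*exp(z) + 36*exp(3*z) + 15*exp(2*z)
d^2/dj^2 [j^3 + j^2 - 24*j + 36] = 6*j + 2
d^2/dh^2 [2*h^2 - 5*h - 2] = 4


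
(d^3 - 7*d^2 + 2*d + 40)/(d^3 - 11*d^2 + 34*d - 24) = (d^2 - 3*d - 10)/(d^2 - 7*d + 6)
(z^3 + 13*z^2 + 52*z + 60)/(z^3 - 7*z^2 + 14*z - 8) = (z^3 + 13*z^2 + 52*z + 60)/(z^3 - 7*z^2 + 14*z - 8)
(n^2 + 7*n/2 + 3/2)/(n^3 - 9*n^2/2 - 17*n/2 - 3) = (n + 3)/(n^2 - 5*n - 6)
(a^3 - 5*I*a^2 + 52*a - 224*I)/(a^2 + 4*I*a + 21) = (a^2 - 12*I*a - 32)/(a - 3*I)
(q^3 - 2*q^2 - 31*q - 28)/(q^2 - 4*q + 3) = (q^3 - 2*q^2 - 31*q - 28)/(q^2 - 4*q + 3)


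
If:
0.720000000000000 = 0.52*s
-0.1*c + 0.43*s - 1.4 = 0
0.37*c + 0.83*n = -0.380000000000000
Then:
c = -8.05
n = 3.13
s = 1.38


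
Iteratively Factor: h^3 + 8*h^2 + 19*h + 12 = (h + 3)*(h^2 + 5*h + 4) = (h + 3)*(h + 4)*(h + 1)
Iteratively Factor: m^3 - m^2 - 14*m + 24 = (m - 3)*(m^2 + 2*m - 8) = (m - 3)*(m + 4)*(m - 2)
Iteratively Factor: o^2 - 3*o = (o)*(o - 3)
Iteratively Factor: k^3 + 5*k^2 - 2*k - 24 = (k + 4)*(k^2 + k - 6) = (k - 2)*(k + 4)*(k + 3)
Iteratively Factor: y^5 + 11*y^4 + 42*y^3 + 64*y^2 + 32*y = (y + 2)*(y^4 + 9*y^3 + 24*y^2 + 16*y) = y*(y + 2)*(y^3 + 9*y^2 + 24*y + 16) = y*(y + 1)*(y + 2)*(y^2 + 8*y + 16) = y*(y + 1)*(y + 2)*(y + 4)*(y + 4)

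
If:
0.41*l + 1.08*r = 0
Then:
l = -2.63414634146341*r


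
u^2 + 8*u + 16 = (u + 4)^2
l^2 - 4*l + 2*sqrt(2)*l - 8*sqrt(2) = (l - 4)*(l + 2*sqrt(2))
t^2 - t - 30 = (t - 6)*(t + 5)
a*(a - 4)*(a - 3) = a^3 - 7*a^2 + 12*a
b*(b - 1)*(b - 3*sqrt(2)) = b^3 - 3*sqrt(2)*b^2 - b^2 + 3*sqrt(2)*b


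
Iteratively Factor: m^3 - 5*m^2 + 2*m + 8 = (m - 4)*(m^2 - m - 2) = (m - 4)*(m - 2)*(m + 1)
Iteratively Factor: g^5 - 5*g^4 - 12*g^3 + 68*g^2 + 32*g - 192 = (g + 2)*(g^4 - 7*g^3 + 2*g^2 + 64*g - 96) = (g - 4)*(g + 2)*(g^3 - 3*g^2 - 10*g + 24) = (g - 4)^2*(g + 2)*(g^2 + g - 6) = (g - 4)^2*(g - 2)*(g + 2)*(g + 3)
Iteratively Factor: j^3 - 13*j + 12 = (j - 3)*(j^2 + 3*j - 4) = (j - 3)*(j - 1)*(j + 4)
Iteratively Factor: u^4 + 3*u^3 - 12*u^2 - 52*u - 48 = (u + 3)*(u^3 - 12*u - 16) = (u + 2)*(u + 3)*(u^2 - 2*u - 8) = (u + 2)^2*(u + 3)*(u - 4)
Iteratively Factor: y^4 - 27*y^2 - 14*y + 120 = (y - 2)*(y^3 + 2*y^2 - 23*y - 60) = (y - 2)*(y + 4)*(y^2 - 2*y - 15) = (y - 2)*(y + 3)*(y + 4)*(y - 5)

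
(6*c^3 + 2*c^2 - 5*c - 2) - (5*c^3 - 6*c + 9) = c^3 + 2*c^2 + c - 11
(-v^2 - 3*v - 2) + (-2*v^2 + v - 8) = -3*v^2 - 2*v - 10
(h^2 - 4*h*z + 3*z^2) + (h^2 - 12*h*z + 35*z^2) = 2*h^2 - 16*h*z + 38*z^2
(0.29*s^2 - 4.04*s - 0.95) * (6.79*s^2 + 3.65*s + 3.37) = 1.9691*s^4 - 26.3731*s^3 - 20.2192*s^2 - 17.0823*s - 3.2015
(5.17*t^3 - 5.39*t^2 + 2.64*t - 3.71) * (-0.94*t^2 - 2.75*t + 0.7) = -4.8598*t^5 - 9.1509*t^4 + 15.9599*t^3 - 7.5456*t^2 + 12.0505*t - 2.597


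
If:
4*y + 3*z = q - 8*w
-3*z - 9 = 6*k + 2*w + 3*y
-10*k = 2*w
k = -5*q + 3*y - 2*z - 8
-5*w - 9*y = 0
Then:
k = -129/529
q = -62/69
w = 645/529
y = -1075/1587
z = -4202/1587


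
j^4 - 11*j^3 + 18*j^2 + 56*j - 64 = (j - 8)*(j - 4)*(j - 1)*(j + 2)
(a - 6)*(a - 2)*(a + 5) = a^3 - 3*a^2 - 28*a + 60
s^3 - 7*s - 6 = (s - 3)*(s + 1)*(s + 2)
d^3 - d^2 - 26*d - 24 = (d - 6)*(d + 1)*(d + 4)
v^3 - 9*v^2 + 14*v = v*(v - 7)*(v - 2)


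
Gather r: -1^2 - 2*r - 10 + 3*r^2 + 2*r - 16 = 3*r^2 - 27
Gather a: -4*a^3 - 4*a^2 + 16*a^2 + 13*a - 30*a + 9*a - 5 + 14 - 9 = -4*a^3 + 12*a^2 - 8*a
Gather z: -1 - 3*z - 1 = -3*z - 2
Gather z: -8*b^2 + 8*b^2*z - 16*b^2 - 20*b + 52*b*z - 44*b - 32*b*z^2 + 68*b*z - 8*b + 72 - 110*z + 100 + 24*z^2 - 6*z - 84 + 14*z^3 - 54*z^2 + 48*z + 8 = -24*b^2 - 72*b + 14*z^3 + z^2*(-32*b - 30) + z*(8*b^2 + 120*b - 68) + 96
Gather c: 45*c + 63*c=108*c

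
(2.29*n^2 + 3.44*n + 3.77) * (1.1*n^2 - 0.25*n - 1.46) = 2.519*n^4 + 3.2115*n^3 - 0.0563999999999997*n^2 - 5.9649*n - 5.5042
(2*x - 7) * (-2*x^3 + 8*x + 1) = -4*x^4 + 14*x^3 + 16*x^2 - 54*x - 7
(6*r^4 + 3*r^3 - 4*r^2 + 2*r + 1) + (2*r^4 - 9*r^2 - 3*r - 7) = 8*r^4 + 3*r^3 - 13*r^2 - r - 6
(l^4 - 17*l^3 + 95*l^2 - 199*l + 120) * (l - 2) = l^5 - 19*l^4 + 129*l^3 - 389*l^2 + 518*l - 240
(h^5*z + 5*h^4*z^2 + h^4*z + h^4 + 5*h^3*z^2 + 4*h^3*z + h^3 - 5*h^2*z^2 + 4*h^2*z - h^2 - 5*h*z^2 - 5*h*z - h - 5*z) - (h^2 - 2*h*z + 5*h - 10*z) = h^5*z + 5*h^4*z^2 + h^4*z + h^4 + 5*h^3*z^2 + 4*h^3*z + h^3 - 5*h^2*z^2 + 4*h^2*z - 2*h^2 - 5*h*z^2 - 3*h*z - 6*h + 5*z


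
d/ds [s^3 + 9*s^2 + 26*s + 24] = 3*s^2 + 18*s + 26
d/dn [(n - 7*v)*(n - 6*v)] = 2*n - 13*v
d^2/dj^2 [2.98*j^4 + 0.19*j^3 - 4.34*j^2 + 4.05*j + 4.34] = 35.76*j^2 + 1.14*j - 8.68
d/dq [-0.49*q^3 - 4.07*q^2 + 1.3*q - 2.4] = -1.47*q^2 - 8.14*q + 1.3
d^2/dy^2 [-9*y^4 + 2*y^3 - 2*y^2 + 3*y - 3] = -108*y^2 + 12*y - 4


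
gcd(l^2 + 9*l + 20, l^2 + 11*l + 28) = l + 4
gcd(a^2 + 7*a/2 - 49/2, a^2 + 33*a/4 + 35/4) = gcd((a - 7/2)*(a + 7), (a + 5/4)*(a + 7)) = a + 7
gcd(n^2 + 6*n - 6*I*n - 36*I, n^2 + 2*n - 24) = n + 6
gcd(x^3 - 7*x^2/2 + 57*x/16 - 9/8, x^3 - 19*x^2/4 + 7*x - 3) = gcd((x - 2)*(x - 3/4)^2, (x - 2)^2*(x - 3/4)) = x^2 - 11*x/4 + 3/2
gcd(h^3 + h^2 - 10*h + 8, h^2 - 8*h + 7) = h - 1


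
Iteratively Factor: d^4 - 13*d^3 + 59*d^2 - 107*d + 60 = (d - 1)*(d^3 - 12*d^2 + 47*d - 60) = (d - 4)*(d - 1)*(d^2 - 8*d + 15) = (d - 4)*(d - 3)*(d - 1)*(d - 5)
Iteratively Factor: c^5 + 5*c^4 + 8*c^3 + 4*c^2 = (c)*(c^4 + 5*c^3 + 8*c^2 + 4*c) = c*(c + 1)*(c^3 + 4*c^2 + 4*c) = c^2*(c + 1)*(c^2 + 4*c + 4) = c^2*(c + 1)*(c + 2)*(c + 2)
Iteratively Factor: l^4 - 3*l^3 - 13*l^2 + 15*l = (l - 1)*(l^3 - 2*l^2 - 15*l) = l*(l - 1)*(l^2 - 2*l - 15) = l*(l - 1)*(l + 3)*(l - 5)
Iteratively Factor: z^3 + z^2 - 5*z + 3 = (z - 1)*(z^2 + 2*z - 3) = (z - 1)*(z + 3)*(z - 1)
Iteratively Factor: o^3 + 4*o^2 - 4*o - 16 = (o - 2)*(o^2 + 6*o + 8) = (o - 2)*(o + 4)*(o + 2)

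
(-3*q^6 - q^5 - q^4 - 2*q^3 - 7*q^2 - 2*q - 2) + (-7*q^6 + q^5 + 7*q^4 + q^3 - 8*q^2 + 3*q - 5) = -10*q^6 + 6*q^4 - q^3 - 15*q^2 + q - 7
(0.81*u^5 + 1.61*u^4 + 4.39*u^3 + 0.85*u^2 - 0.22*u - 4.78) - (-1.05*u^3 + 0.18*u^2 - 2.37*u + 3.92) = 0.81*u^5 + 1.61*u^4 + 5.44*u^3 + 0.67*u^2 + 2.15*u - 8.7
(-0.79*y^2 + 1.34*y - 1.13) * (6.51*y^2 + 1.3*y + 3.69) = -5.1429*y^4 + 7.6964*y^3 - 8.5294*y^2 + 3.4756*y - 4.1697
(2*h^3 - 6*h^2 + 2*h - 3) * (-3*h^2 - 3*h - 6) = -6*h^5 + 12*h^4 + 39*h^2 - 3*h + 18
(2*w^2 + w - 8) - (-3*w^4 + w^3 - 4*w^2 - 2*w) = 3*w^4 - w^3 + 6*w^2 + 3*w - 8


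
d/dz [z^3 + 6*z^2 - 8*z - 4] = 3*z^2 + 12*z - 8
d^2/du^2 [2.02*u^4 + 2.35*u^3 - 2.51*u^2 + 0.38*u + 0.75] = 24.24*u^2 + 14.1*u - 5.02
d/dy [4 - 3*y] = -3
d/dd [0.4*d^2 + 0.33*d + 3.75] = 0.8*d + 0.33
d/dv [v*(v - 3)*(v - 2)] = 3*v^2 - 10*v + 6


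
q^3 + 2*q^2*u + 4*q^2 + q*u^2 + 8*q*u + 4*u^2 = (q + 4)*(q + u)^2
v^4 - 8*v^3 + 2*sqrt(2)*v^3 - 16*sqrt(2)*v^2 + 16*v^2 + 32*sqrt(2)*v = v*(v - 4)^2*(v + 2*sqrt(2))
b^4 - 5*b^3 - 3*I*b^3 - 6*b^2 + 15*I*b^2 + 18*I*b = b*(b - 6)*(b + 1)*(b - 3*I)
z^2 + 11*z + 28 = (z + 4)*(z + 7)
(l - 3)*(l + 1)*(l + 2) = l^3 - 7*l - 6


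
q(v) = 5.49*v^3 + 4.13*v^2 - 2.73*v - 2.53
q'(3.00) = 170.28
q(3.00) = 174.68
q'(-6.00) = 540.63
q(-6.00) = -1023.31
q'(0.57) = 7.33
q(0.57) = -1.73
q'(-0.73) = 0.02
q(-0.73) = -0.47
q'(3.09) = 180.05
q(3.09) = 190.44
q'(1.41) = 41.66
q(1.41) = 17.22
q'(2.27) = 100.89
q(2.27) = 76.77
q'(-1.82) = 36.79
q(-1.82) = -16.98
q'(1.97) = 77.46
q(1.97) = 50.09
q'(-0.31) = -3.71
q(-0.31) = -1.45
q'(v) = 16.47*v^2 + 8.26*v - 2.73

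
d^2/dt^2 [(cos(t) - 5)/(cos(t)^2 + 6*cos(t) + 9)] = (-151*cos(t)/4 + 16*cos(2*t) - cos(3*t)/4 - 26)/(cos(t) + 3)^4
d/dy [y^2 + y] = 2*y + 1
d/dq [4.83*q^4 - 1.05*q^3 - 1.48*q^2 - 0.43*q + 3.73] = 19.32*q^3 - 3.15*q^2 - 2.96*q - 0.43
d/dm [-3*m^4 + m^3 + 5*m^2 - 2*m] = -12*m^3 + 3*m^2 + 10*m - 2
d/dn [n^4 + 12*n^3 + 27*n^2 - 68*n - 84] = 4*n^3 + 36*n^2 + 54*n - 68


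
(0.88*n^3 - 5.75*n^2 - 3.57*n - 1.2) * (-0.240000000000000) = -0.2112*n^3 + 1.38*n^2 + 0.8568*n + 0.288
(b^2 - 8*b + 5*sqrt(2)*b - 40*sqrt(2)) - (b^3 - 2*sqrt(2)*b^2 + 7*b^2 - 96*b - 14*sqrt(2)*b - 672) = -b^3 - 6*b^2 + 2*sqrt(2)*b^2 + 19*sqrt(2)*b + 88*b - 40*sqrt(2) + 672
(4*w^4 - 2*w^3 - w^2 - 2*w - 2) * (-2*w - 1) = -8*w^5 + 4*w^3 + 5*w^2 + 6*w + 2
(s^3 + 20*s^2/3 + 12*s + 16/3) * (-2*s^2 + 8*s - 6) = -2*s^5 - 16*s^4/3 + 70*s^3/3 + 136*s^2/3 - 88*s/3 - 32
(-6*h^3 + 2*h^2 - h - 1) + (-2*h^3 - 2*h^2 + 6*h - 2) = -8*h^3 + 5*h - 3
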